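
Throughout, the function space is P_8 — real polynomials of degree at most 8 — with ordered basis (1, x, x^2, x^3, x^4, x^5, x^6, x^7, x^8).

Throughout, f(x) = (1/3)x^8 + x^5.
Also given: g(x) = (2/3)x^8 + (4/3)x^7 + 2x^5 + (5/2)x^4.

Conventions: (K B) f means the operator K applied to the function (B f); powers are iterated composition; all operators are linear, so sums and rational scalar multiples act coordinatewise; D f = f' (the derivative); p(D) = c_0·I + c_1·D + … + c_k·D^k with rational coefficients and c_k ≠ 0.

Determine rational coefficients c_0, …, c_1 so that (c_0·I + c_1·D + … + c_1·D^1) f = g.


D^0 f = (1/3)x^8 + x^5
D^1 f = (8/3)x^7 + 5x^4
matching coefficients of g against c_0 f + c_1 Df + … from the top degree down determines the c_i
solution: c_0 = 2, c_1 = 1/2

p(D) = 2·I + (1/2)·D, i.e. c_0 = 2, c_1 = 1/2


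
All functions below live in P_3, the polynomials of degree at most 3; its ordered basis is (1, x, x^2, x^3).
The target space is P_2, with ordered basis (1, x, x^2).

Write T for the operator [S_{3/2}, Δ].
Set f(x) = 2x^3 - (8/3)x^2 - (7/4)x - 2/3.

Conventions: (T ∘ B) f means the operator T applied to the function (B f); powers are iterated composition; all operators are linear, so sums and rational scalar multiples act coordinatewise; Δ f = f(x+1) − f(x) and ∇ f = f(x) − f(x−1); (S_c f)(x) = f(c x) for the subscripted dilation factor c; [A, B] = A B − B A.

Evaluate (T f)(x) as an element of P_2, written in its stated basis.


g(x) = -(27/4)x^2 - (29/4)x - 13/24

Δ f = 6x^2 + (2/3)x - 29/12
S_{3/2} Δ f = (27/2)x^2 + x - 29/12
S_{3/2} f = (27/4)x^3 - 6x^2 - (21/8)x - 2/3
Δ S_{3/2} f = (81/4)x^2 + (33/4)x - 15/8
[S_{3/2}, Δ] f = -(27/4)x^2 - (29/4)x - 13/24


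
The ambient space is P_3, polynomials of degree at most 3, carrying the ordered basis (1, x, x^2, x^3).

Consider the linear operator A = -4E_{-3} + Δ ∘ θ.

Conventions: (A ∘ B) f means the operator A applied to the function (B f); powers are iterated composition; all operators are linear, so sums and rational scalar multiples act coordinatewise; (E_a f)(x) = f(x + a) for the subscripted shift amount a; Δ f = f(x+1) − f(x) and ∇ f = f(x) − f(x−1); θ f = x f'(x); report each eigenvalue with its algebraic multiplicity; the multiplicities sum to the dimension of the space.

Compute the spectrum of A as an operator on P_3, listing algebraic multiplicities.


image of 1: -4
image of x: -4x + 13
image of x^2: -4x^2 + 28x - 34
image of x^3: -4x^3 + 45x^2 - 99x + 111
the matrix is upper triangular; its diagonal is (-4, -4, -4, -4)
for a triangular matrix the eigenvalues are the diagonal entries, with algebraic multiplicity their repetition count

λ = -4 (multiplicity 4)


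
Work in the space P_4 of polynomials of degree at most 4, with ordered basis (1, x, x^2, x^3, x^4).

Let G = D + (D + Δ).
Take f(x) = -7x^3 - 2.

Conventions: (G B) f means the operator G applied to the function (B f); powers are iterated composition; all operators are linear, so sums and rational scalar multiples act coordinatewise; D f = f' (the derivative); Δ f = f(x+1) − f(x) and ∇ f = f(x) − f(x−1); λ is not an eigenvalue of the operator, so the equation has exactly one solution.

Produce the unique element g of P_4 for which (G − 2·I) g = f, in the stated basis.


the image equals g(x) = (7/2)x^3 + (63/4)x^2 + (105/2)x + 715/8

write g with unknown coordinates in the stated basis and equate coefficients in (G − 2·I) g = f
solving from the highest basis element down gives g = (7/2)x^3 + (63/4)x^2 + (105/2)x + 715/8
check: G g = (63/2)x^2 + 105x + 707/4
so G g − 2·g = -7x^3 - 2 = f ✓


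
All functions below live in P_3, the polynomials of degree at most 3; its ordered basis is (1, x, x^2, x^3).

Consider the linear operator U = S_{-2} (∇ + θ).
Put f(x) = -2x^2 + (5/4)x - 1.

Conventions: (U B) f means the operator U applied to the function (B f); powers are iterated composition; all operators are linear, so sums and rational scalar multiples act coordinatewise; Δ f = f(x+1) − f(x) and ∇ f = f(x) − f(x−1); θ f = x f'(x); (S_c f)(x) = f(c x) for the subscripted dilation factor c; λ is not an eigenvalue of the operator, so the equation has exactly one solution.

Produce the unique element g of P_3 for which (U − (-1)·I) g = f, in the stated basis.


write g with unknown coordinates in the stated basis and equate coefficients in (U − (-1)·I) g = f
solving from the highest basis element down gives g = -(2/9)x^2 - (13/36)x - 31/36
check: U g = -(16/9)x^2 + (29/18)x - 5/36
so U g − (-1)·g = -2x^2 + (5/4)x - 1 = f ✓

the result is g(x) = -(2/9)x^2 - (13/36)x - 31/36


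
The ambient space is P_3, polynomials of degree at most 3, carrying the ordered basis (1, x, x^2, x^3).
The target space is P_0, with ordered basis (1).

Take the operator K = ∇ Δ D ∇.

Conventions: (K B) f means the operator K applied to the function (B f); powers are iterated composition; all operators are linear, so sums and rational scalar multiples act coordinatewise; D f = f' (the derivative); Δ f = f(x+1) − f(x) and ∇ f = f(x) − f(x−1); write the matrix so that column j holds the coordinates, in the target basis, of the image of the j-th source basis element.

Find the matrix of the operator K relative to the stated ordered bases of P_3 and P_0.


the matrix is [[0, 0, 0, 0]] (rows listed top to bottom)

image of 1: 0
image of x: 0
image of x^2: 0
image of x^3: 0
each image's coordinates form column j of the matrix


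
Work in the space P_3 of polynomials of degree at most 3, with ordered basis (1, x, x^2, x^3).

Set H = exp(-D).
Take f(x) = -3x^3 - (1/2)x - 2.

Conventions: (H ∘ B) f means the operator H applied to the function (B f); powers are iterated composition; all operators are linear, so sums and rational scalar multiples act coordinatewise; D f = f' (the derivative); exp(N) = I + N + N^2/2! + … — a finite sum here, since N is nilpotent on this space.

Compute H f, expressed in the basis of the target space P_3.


the result is g(x) = -3x^3 + 9x^2 - (19/2)x + 3/2

order-1 term: 9x^2 + 1/2
order-2 term: -9x
order-3 term: 3
the series for exp(-D) f terminates at order 3
exp(-D) f = -3x^3 + 9x^2 - (19/2)x + 3/2


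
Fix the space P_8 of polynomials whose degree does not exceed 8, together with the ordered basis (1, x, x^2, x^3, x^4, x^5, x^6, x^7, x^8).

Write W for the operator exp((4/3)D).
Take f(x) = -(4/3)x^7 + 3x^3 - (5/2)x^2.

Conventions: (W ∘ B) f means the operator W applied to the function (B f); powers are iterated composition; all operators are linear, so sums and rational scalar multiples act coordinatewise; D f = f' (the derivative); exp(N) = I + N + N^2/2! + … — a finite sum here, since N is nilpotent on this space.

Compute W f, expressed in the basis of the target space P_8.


the image equals g(x) = -(4/3)x^7 - (112/9)x^6 - (448/9)x^5 - (8960/81)x^4 - (35111/243)x^3 - (52727/486)x^2 - (94276/2187)x - 48040/6561

order-1 term: -(112/9)x^6 + 12x^2 - (20/3)x
order-2 term: -(448/9)x^5 + 16x - 40/9
order-3 term: -(8960/81)x^4 + 64/9
order-4 term: -(35840/243)x^3
order-5 term: -(28672/243)x^2
order-6 term: -(114688/2187)x
order-7 term: -65536/6561
the series for exp((4/3)D) f terminates at order 7
exp((4/3)D) f = -(4/3)x^7 - (112/9)x^6 - (448/9)x^5 - (8960/81)x^4 - (35111/243)x^3 - (52727/486)x^2 - (94276/2187)x - 48040/6561


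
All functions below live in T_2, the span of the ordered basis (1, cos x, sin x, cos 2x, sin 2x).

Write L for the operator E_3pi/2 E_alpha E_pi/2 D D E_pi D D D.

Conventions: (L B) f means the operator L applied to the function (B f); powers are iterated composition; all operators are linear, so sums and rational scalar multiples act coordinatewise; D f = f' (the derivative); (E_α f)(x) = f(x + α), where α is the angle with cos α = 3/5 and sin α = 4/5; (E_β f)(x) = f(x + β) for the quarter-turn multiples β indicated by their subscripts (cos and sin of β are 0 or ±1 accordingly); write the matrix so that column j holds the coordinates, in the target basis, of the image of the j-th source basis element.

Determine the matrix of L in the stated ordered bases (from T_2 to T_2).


the matrix is [[0, 0, 0, 0, 0]; [0, 4/5, -3/5, 0, 0]; [0, 3/5, 4/5, 0, 0]; [0, 0, 0, -768/25, -224/25]; [0, 0, 0, 224/25, -768/25]] (rows listed top to bottom)

image of 1: 0
image of cos x: (4/5)cos x + (3/5)sin x
image of sin x: -(3/5)cos x + (4/5)sin x
image of cos 2x: -(768/25)cos 2x + (224/25)sin 2x
image of sin 2x: -(224/25)cos 2x - (768/25)sin 2x
each image's coordinates form column j of the matrix


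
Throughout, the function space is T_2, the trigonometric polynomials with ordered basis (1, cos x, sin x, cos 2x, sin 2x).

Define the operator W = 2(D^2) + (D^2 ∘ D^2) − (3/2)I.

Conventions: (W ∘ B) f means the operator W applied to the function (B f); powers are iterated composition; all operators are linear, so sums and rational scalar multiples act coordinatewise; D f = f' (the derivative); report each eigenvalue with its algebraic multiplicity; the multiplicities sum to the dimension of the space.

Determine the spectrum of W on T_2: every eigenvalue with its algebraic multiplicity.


image of 1: -3/2
image of cos x: -(5/2)cos x
image of sin x: -(5/2)sin x
image of cos 2x: (13/2)cos 2x
image of sin 2x: (13/2)sin 2x
the matrix is diagonal; its diagonal is (-3/2, -5/2, -5/2, 13/2, 13/2)
for a triangular matrix the eigenvalues are the diagonal entries, with algebraic multiplicity their repetition count

λ = -5/2 (multiplicity 2), λ = -3/2 (multiplicity 1), λ = 13/2 (multiplicity 2)


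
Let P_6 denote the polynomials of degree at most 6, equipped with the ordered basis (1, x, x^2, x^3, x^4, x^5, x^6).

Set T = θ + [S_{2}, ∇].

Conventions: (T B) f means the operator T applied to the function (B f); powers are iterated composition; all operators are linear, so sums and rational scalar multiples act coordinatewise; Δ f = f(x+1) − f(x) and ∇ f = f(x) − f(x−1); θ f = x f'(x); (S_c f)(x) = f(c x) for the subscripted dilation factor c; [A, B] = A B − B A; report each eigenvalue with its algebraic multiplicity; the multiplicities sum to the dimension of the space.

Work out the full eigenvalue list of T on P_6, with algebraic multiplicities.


λ = 0 (multiplicity 1), λ = 1 (multiplicity 1), λ = 2 (multiplicity 1), λ = 3 (multiplicity 1), λ = 4 (multiplicity 1), λ = 5 (multiplicity 1), λ = 6 (multiplicity 1)

image of 1: 0
image of x: x - 1
image of x^2: 2x^2 - 4x + 3
image of x^3: 3x^3 - 12x^2 + 18x - 7
image of x^4: 4x^4 - 32x^3 + 72x^2 - 56x + 15
image of x^5: 5x^5 - 80x^4 + 240x^3 - 280x^2 + 150x - 31
image of x^6: 6x^6 - 192x^5 + 720x^4 - 1120x^3 + 900x^2 - 372x + 63
the matrix is upper triangular; its diagonal is (0, 1, 2, 3, 4, 5, 6)
for a triangular matrix the eigenvalues are the diagonal entries, with algebraic multiplicity their repetition count


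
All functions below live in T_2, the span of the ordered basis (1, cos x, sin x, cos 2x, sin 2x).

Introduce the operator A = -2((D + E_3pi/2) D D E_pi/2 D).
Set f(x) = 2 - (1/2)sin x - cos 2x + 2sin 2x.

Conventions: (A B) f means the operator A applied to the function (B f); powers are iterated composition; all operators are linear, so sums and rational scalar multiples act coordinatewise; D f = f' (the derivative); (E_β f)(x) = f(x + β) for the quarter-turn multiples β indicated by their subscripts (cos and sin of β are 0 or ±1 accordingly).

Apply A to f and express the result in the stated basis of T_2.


g(x) = 80sin 2x

D f = -(1/2)cos x + 4cos 2x + 2sin 2x
E_pi/2 D f = (1/2)sin x - 4cos 2x - 2sin 2x
D E_pi/2 D f = (1/2)cos x - 4cos 2x + 8sin 2x
D (D E_pi/2 D) f = -(1/2)sin x + 16cos 2x + 8sin 2x
D (D D E_pi/2 D) f = -(1/2)cos x + 16cos 2x - 32sin 2x
E_3pi/2 (D D E_pi/2 D) f = (1/2)cos x - 16cos 2x - 8sin 2x
(D + E_3pi/2) (D D E_pi/2 D) f = -40sin 2x
(-2((D + E_3pi/2) D D E_pi/2 D)) f = 80sin 2x


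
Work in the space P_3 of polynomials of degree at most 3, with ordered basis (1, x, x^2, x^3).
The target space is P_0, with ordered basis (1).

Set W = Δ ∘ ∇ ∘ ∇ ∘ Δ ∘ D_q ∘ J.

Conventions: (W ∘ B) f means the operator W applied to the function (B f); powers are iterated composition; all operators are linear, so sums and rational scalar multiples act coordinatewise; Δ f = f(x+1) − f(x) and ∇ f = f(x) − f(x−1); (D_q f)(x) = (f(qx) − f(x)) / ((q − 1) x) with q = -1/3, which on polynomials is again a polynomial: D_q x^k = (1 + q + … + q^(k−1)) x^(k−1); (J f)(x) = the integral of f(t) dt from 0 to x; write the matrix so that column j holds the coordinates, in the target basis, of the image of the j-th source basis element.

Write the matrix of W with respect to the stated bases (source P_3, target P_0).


image of 1: 0
image of x: 0
image of x^2: 0
image of x^3: 0
each image's coordinates form column j of the matrix

the matrix is [[0, 0, 0, 0]] (rows listed top to bottom)


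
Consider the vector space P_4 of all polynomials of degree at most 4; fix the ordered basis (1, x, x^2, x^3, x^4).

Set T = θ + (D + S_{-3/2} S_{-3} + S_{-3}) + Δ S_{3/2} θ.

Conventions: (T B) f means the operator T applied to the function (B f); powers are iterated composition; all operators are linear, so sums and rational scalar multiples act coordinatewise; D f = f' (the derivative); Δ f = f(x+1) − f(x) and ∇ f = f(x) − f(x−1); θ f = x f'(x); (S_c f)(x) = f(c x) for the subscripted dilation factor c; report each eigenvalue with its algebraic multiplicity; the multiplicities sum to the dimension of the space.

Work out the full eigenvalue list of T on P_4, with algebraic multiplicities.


λ = 2 (multiplicity 1), λ = 5/2 (multiplicity 1), λ = 125/4 (multiplicity 1), λ = 537/8 (multiplicity 1), λ = 7921/16 (multiplicity 1)

image of 1: 2
image of x: (5/2)x + 5/2
image of x^2: (125/4)x^2 + 11x + 9/2
image of x^3: (537/8)x^3 + (267/8)x^2 + (243/8)x + 81/8
image of x^4: (7921/16)x^4 + 85x^3 + (243/2)x^2 + 81x + 81/4
the matrix is upper triangular; its diagonal is (2, 5/2, 125/4, 537/8, 7921/16)
for a triangular matrix the eigenvalues are the diagonal entries, with algebraic multiplicity their repetition count


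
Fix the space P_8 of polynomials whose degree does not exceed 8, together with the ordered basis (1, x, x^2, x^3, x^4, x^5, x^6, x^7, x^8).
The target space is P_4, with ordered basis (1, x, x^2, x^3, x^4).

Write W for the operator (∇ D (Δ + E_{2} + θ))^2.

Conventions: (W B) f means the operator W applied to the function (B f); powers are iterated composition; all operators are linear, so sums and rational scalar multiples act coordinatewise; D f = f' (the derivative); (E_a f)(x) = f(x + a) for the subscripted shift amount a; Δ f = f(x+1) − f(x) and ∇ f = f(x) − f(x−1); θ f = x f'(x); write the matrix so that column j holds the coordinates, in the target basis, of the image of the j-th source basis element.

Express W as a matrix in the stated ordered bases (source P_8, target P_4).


the matrix is [[0, 0, 0, 0, 360, 720, 13560, 28980, 320880]; [0, 0, 0, 0, 0, 2880, 1080, 125160, 156240]; [0, 0, 0, 0, 0, 0, 12600, -12600, 645120]; [0, 0, 0, 0, 0, 0, 0, 40320, -90720]; [0, 0, 0, 0, 0, 0, 0, 0, 105840]] (rows listed top to bottom)

image of 1: 0
image of x: 0
image of x^2: 0
image of x^3: 0
image of x^4: 360
image of x^5: 2880x + 720
image of x^6: 12600x^2 + 1080x + 13560
image of x^7: 40320x^3 - 12600x^2 + 125160x + 28980
image of x^8: 105840x^4 - 90720x^3 + 645120x^2 + 156240x + 320880
each image's coordinates form column j of the matrix


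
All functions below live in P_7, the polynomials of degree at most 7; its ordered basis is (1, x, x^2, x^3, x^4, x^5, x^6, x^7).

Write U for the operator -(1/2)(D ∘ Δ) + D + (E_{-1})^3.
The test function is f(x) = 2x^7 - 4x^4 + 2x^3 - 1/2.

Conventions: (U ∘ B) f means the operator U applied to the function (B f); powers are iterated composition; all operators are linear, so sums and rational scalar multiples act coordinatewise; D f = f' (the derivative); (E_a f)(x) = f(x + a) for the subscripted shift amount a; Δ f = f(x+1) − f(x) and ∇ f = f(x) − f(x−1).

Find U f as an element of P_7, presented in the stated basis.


the image equals g(x) = 2x^7 - 28x^6 + 336x^5 - 1999x^4 + 5564x^3 - 10515x^2 + 10668x - 9509/2

Δ f = 14x^6 + 42x^5 + 70x^4 + 54x^3 + 24x^2 + 4x
D Δ f = 84x^5 + 210x^4 + 280x^3 + 162x^2 + 48x + 4
(-(1/2)(D ∘ Δ)) f = -42x^5 - 105x^4 - 140x^3 - 81x^2 - 24x - 2
D f = 14x^6 - 16x^3 + 6x^2
E_{-1} f = 2x^7 - 14x^6 + 42x^5 - 74x^4 + 88x^3 - 72x^2 + 36x - 17/2
E_{-1} E_{-1} f = 2x^7 - 28x^6 + 168x^5 - 564x^4 + 1154x^3 - 1452x^2 + 1048x - 673/2
E_{-1} E_{-1} E_{-1} f = 2x^7 - 42x^6 + 378x^5 - 1894x^4 + 5720x^3 - 10440x^2 + 10692x - 9505/2
(-(1/2)(D ∘ Δ) + D + (E_{-1})^3) f = 2x^7 - 28x^6 + 336x^5 - 1999x^4 + 5564x^3 - 10515x^2 + 10668x - 9509/2


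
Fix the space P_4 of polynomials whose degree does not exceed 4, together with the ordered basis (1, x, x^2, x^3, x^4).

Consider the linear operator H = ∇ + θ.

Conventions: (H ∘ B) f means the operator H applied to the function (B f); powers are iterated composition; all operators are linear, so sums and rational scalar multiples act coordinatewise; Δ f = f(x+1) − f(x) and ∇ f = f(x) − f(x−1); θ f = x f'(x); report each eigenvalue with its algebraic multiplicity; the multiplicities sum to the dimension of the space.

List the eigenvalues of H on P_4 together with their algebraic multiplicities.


λ = 0 (multiplicity 1), λ = 1 (multiplicity 1), λ = 2 (multiplicity 1), λ = 3 (multiplicity 1), λ = 4 (multiplicity 1)

image of 1: 0
image of x: x + 1
image of x^2: 2x^2 + 2x - 1
image of x^3: 3x^3 + 3x^2 - 3x + 1
image of x^4: 4x^4 + 4x^3 - 6x^2 + 4x - 1
the matrix is upper triangular; its diagonal is (0, 1, 2, 3, 4)
for a triangular matrix the eigenvalues are the diagonal entries, with algebraic multiplicity their repetition count


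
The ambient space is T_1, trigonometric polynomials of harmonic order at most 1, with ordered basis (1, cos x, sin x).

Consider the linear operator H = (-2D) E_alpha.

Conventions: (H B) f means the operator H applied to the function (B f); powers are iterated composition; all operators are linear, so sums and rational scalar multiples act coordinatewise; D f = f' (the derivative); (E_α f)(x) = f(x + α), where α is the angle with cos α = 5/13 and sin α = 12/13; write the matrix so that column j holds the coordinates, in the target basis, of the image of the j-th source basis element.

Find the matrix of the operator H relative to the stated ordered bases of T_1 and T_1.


the matrix is [[0, 0, 0]; [0, 24/13, -10/13]; [0, 10/13, 24/13]] (rows listed top to bottom)

image of 1: 0
image of cos x: (24/13)cos x + (10/13)sin x
image of sin x: -(10/13)cos x + (24/13)sin x
each image's coordinates form column j of the matrix


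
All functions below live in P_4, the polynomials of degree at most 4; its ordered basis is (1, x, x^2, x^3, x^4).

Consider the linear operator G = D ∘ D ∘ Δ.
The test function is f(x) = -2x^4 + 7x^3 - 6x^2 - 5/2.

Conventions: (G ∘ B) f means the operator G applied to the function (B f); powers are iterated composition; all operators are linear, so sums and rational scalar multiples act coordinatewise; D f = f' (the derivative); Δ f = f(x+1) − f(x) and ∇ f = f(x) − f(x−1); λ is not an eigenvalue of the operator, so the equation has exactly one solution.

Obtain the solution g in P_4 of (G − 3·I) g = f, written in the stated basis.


the image equals g(x) = (2/3)x^4 - (7/3)x^3 + 2x^2 + (16/3)x - 7/6

write g with unknown coordinates in the stated basis and equate coefficients in (G − 3·I) g = f
solving from the highest basis element down gives g = (2/3)x^4 - (7/3)x^3 + 2x^2 + (16/3)x - 7/6
check: G g = 16x - 6
so G g − 3·g = -2x^4 + 7x^3 - 6x^2 - 5/2 = f ✓


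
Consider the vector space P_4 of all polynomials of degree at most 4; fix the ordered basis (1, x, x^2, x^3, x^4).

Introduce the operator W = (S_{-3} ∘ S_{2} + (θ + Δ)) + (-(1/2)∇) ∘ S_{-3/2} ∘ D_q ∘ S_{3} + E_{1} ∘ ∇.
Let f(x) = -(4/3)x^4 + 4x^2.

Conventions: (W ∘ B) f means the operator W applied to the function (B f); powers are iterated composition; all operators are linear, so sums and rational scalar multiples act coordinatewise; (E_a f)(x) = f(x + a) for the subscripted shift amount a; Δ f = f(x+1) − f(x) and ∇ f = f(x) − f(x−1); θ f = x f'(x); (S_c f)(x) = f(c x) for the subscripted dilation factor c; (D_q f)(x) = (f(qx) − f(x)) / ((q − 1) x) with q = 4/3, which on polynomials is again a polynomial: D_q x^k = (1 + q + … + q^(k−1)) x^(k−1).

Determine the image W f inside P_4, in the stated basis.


the result is g(x) = -(5200/3)x^4 - (32/3)x^3 - (13631/4)x^2 + (42589/12)x - 13355/12

S_{2} f = -(64/3)x^4 + 16x^2
S_{-3} S_{2} f = -1728x^4 + 144x^2
θ f = -(16/3)x^4 + 8x^2
Δ f = -(16/3)x^3 - 8x^2 + (8/3)x + 8/3
(θ + Δ) f = -(16/3)x^4 - (16/3)x^3 + (8/3)x + 8/3
(S_{-3} ∘ S_{2} + (θ + Δ)) f = -(5200/3)x^4 - (16/3)x^3 + 144x^2 + (8/3)x + 8/3
S_{3} f = -108x^4 + 36x^2
D_q S_{3} f = -700x^3 + 84x
S_{-3/2} (D_q ∘ S_{3}) f = (4725/2)x^3 - 126x
∇ S_{-3/2} (D_q ∘ S_{3}) f = (14175/2)x^2 - (14175/2)x + 4473/2
(-(1/2)∇) S_{-3/2} (D_q ∘ S_{3}) f = -(14175/4)x^2 + (14175/4)x - 4473/4
∇ f = -(16/3)x^3 + 8x^2 + (8/3)x - 8/3
E_{1} ∇ f = -(16/3)x^3 - 8x^2 + (8/3)x + 8/3
((S_{-3} ∘ S_{2} + (θ + Δ)) + (-(1/2)∇) ∘ S_{-3/2} ∘ D_q ∘ S_{3} + E_{1} ∘ ∇) f = -(5200/3)x^4 - (32/3)x^3 - (13631/4)x^2 + (42589/12)x - 13355/12


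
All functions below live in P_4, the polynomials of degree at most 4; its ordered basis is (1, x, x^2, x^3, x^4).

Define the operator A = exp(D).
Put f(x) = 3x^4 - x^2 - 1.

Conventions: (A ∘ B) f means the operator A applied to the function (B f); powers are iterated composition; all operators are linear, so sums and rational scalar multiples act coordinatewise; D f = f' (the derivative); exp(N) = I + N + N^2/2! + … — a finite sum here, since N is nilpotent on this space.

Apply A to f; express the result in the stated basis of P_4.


order-1 term: 12x^3 - 2x
order-2 term: 18x^2 - 1
order-3 term: 12x
order-4 term: 3
the series for exp(D) f terminates at order 4
exp(D) f = 3x^4 + 12x^3 + 17x^2 + 10x + 1

the image equals g(x) = 3x^4 + 12x^3 + 17x^2 + 10x + 1


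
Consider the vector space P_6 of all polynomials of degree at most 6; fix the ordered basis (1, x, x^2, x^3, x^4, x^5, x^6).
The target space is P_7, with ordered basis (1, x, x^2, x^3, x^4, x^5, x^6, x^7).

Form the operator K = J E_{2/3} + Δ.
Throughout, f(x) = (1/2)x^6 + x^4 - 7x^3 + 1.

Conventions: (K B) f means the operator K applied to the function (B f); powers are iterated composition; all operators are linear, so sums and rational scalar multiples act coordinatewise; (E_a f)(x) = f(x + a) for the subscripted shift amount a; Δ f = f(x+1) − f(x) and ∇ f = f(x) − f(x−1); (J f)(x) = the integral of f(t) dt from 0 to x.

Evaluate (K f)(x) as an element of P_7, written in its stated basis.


g(x) = (1/14)x^7 + (1/3)x^6 + (58/15)x^5 + (773/108)x^4 + (868/81)x^3 - (1843/162)x^2 - (10813/729)x - 11/2

E_{2/3} f = (1/2)x^6 + 2x^5 + (13/3)x^4 - (37/27)x^3 - (266/27)x^2 - (628/81)x - 607/729
J E_{2/3} f = (1/14)x^7 + (1/3)x^6 + (13/15)x^5 - (37/108)x^4 - (266/81)x^3 - (314/81)x^2 - (607/729)x
Δ f = 3x^5 + (15/2)x^4 + 14x^3 - (15/2)x^2 - 14x - 11/2
(J E_{2/3} + Δ) f = (1/14)x^7 + (1/3)x^6 + (58/15)x^5 + (773/108)x^4 + (868/81)x^3 - (1843/162)x^2 - (10813/729)x - 11/2


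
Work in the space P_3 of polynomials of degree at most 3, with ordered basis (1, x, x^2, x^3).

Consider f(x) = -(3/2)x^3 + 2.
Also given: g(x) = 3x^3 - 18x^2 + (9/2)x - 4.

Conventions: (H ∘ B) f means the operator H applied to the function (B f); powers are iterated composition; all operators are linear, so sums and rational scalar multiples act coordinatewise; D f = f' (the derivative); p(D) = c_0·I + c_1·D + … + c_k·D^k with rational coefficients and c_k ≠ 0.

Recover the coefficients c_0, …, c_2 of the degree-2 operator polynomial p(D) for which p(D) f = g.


D^0 f = -(3/2)x^3 + 2
D^1 f = -(9/2)x^2
D^2 f = -9x
matching coefficients of g against c_0 f + c_1 Df + … from the top degree down determines the c_i
solution: c_0 = -2, c_1 = 4, c_2 = -1/2

p(D) = -2·I + 4·D − (1/2)·D^2, i.e. c_0 = -2, c_1 = 4, c_2 = -1/2


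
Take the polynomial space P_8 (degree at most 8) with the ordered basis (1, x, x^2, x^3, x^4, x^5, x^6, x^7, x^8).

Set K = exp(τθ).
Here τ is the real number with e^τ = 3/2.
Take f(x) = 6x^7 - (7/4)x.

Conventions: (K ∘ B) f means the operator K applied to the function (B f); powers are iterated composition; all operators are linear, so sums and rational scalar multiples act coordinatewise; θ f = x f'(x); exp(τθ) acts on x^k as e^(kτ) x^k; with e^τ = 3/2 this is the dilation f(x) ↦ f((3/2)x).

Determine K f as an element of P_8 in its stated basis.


exp(τθ) x^k = e^(kτ) x^k; with e^τ = 3/2 this sends x^k to (3/2)^k x^k
x ↦ 3/2 x
x^7 ↦ 2187/128 x^7
applying this coordinatewise to f: exp(τθ) f = (6561/64)x^7 - (21/8)x

g(x) = (6561/64)x^7 - (21/8)x


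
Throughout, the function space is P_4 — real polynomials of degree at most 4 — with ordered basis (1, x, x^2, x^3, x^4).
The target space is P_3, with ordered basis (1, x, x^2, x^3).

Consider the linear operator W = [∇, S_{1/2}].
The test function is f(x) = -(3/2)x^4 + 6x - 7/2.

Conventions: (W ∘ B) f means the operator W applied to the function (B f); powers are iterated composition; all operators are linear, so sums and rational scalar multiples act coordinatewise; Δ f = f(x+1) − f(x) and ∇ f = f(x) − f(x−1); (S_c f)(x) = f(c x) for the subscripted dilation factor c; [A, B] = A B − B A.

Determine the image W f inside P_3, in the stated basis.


S_{1/2} f = -(3/32)x^4 + 3x - 7/2
∇ S_{1/2} f = -(3/8)x^3 + (9/16)x^2 - (3/8)x + 99/32
∇ f = -6x^3 + 9x^2 - 6x + 15/2
S_{1/2} ∇ f = -(3/4)x^3 + (9/4)x^2 - 3x + 15/2
[∇, S_{1/2}] f = (3/8)x^3 - (27/16)x^2 + (21/8)x - 141/32

g(x) = (3/8)x^3 - (27/16)x^2 + (21/8)x - 141/32


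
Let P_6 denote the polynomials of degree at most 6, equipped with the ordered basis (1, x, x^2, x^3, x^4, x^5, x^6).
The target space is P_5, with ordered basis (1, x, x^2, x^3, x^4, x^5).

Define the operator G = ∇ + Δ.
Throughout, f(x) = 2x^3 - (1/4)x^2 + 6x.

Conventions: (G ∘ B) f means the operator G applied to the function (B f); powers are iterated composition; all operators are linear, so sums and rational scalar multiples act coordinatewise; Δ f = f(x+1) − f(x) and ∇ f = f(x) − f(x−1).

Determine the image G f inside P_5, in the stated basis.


the result is g(x) = 12x^2 - x + 16

∇ f = 6x^2 - (13/2)x + 33/4
Δ f = 6x^2 + (11/2)x + 31/4
(∇ + Δ) f = 12x^2 - x + 16


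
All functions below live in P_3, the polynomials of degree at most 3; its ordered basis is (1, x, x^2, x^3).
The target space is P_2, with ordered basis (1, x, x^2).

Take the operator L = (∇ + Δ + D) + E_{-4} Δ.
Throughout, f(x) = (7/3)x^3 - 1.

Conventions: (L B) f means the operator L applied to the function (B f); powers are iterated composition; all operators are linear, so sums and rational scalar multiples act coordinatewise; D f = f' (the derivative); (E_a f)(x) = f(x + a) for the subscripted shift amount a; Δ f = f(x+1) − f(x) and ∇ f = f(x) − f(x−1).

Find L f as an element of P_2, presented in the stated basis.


the image equals g(x) = 28x^2 - 49x + 91

∇ f = 7x^2 - 7x + 7/3
Δ f = 7x^2 + 7x + 7/3
D f = 7x^2
(∇ + Δ + D) f = 21x^2 + 14/3
Δ f = 7x^2 + 7x + 7/3
E_{-4} Δ f = 7x^2 - 49x + 259/3
((∇ + Δ + D) + E_{-4} Δ) f = 28x^2 - 49x + 91


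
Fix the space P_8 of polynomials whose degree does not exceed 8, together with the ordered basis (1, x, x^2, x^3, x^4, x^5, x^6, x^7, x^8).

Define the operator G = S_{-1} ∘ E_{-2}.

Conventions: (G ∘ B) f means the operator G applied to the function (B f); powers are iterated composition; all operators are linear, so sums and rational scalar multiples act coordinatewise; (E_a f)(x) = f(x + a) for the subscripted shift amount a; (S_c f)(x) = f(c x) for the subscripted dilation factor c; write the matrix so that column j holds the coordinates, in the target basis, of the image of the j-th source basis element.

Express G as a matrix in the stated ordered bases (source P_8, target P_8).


image of 1: 1
image of x: -x - 2
image of x^2: x^2 + 4x + 4
image of x^3: -x^3 - 6x^2 - 12x - 8
image of x^4: x^4 + 8x^3 + 24x^2 + 32x + 16
image of x^5: -x^5 - 10x^4 - 40x^3 - 80x^2 - 80x - 32
image of x^6: x^6 + 12x^5 + 60x^4 + 160x^3 + 240x^2 + 192x + 64
image of x^7: -x^7 - 14x^6 - 84x^5 - 280x^4 - 560x^3 - 672x^2 - 448x - 128
image of x^8: x^8 + 16x^7 + 112x^6 + 448x^5 + 1120x^4 + 1792x^3 + 1792x^2 + 1024x + 256
each image's coordinates form column j of the matrix

the matrix is [[1, -2, 4, -8, 16, -32, 64, -128, 256]; [0, -1, 4, -12, 32, -80, 192, -448, 1024]; [0, 0, 1, -6, 24, -80, 240, -672, 1792]; [0, 0, 0, -1, 8, -40, 160, -560, 1792]; [0, 0, 0, 0, 1, -10, 60, -280, 1120]; [0, 0, 0, 0, 0, -1, 12, -84, 448]; [0, 0, 0, 0, 0, 0, 1, -14, 112]; [0, 0, 0, 0, 0, 0, 0, -1, 16]; [0, 0, 0, 0, 0, 0, 0, 0, 1]] (rows listed top to bottom)


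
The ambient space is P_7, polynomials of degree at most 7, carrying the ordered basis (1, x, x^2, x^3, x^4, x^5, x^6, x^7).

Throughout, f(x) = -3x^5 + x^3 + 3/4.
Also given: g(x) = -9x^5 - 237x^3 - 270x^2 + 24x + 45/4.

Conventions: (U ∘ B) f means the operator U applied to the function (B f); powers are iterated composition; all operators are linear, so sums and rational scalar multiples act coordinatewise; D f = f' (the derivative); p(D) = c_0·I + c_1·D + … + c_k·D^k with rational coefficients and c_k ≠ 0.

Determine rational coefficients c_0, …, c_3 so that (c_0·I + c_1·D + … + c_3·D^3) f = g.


c_0 = 3, c_1 = 0, c_2 = 4, c_3 = 3/2

D^0 f = -3x^5 + x^3 + 3/4
D^1 f = -15x^4 + 3x^2
D^2 f = -60x^3 + 6x
D^3 f = -180x^2 + 6
matching coefficients of g against c_0 f + c_1 Df + … from the top degree down determines the c_i
solution: c_0 = 3, c_1 = 0, c_2 = 4, c_3 = 3/2


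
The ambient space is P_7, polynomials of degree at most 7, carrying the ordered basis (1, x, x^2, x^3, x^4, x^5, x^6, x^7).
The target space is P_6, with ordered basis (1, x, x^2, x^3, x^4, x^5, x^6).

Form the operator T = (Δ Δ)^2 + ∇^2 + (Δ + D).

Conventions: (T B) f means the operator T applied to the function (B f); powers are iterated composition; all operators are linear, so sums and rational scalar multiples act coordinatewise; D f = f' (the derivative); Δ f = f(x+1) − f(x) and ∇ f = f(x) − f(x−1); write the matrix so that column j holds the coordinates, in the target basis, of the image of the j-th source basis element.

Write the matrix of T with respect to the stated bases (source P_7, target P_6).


image of 1: 0
image of x: 2
image of x^2: 4x + 3
image of x^3: 6x^2 + 9x - 5
image of x^4: 8x^3 + 18x^2 - 20x + 39
image of x^5: 10x^4 + 30x^3 - 50x^2 + 195x + 211
image of x^6: 12x^5 + 45x^4 - 100x^3 + 585x^2 + 1266x + 1623
image of x^7: 14x^6 + 63x^5 - 175x^4 + 1365x^3 + 4431x^2 + 11361x + 8275
each image's coordinates form column j of the matrix

the matrix is [[0, 2, 3, -5, 39, 211, 1623, 8275]; [0, 0, 4, 9, -20, 195, 1266, 11361]; [0, 0, 0, 6, 18, -50, 585, 4431]; [0, 0, 0, 0, 8, 30, -100, 1365]; [0, 0, 0, 0, 0, 10, 45, -175]; [0, 0, 0, 0, 0, 0, 12, 63]; [0, 0, 0, 0, 0, 0, 0, 14]] (rows listed top to bottom)


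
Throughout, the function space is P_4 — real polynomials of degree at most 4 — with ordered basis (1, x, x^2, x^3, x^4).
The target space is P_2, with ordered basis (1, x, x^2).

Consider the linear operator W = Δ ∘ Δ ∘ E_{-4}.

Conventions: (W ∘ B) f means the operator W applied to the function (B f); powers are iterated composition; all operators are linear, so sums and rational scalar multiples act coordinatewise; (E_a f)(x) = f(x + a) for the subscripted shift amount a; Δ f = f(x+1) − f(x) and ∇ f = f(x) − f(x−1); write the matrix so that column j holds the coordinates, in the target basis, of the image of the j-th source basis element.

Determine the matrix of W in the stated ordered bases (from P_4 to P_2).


image of 1: 0
image of x: 0
image of x^2: 2
image of x^3: 6x - 18
image of x^4: 12x^2 - 72x + 110
each image's coordinates form column j of the matrix

the matrix is [[0, 0, 2, -18, 110]; [0, 0, 0, 6, -72]; [0, 0, 0, 0, 12]] (rows listed top to bottom)


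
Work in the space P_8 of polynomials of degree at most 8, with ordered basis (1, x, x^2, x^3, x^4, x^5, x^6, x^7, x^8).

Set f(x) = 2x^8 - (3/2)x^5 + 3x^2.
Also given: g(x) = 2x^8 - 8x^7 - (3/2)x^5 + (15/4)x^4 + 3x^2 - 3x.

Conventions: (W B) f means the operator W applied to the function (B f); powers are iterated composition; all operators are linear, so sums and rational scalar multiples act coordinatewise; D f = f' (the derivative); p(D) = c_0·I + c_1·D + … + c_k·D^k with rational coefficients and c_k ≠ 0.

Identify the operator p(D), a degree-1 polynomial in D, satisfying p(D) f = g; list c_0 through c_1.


D^0 f = 2x^8 - (3/2)x^5 + 3x^2
D^1 f = 16x^7 - (15/2)x^4 + 6x
matching coefficients of g against c_0 f + c_1 Df + … from the top degree down determines the c_i
solution: c_0 = 1, c_1 = -1/2

c_0 = 1, c_1 = -1/2


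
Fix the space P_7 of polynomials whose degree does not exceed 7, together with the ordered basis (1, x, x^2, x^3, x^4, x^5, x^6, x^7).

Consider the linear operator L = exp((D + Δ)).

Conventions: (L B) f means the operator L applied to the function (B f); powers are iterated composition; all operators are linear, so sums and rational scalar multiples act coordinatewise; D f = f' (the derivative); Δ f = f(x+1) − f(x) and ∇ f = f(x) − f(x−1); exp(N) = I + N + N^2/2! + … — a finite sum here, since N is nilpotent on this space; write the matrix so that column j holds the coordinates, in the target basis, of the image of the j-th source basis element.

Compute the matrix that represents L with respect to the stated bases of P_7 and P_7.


the matrix is [[1, 2, 5, 15, 52, 203, 877, 4140]; [0, 1, 4, 15, 60, 260, 1218, 6139]; [0, 0, 1, 6, 30, 150, 780, 4263]; [0, 0, 0, 1, 8, 50, 300, 1820]; [0, 0, 0, 0, 1, 10, 75, 525]; [0, 0, 0, 0, 0, 1, 12, 105]; [0, 0, 0, 0, 0, 0, 1, 14]; [0, 0, 0, 0, 0, 0, 0, 1]] (rows listed top to bottom)

image of 1: 1
image of x: x + 2
image of x^2: x^2 + 4x + 5
image of x^3: x^3 + 6x^2 + 15x + 15
image of x^4: x^4 + 8x^3 + 30x^2 + 60x + 52
image of x^5: x^5 + 10x^4 + 50x^3 + 150x^2 + 260x + 203
image of x^6: x^6 + 12x^5 + 75x^4 + 300x^3 + 780x^2 + 1218x + 877
image of x^7: x^7 + 14x^6 + 105x^5 + 525x^4 + 1820x^3 + 4263x^2 + 6139x + 4140
each image's coordinates form column j of the matrix


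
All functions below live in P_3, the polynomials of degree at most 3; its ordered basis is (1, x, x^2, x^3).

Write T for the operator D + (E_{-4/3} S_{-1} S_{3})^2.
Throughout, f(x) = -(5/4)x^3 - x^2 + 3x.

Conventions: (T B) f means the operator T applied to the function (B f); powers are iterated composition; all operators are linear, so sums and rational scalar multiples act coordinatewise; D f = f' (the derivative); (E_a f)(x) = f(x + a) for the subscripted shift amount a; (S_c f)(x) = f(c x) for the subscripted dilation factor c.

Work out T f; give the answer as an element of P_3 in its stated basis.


the image equals g(x) = -(3645/4)x^3 + (9381/4)x^2 - 1991x + 555

D f = -(15/4)x^2 - 2x + 3
S_{3} f = -(135/4)x^3 - 9x^2 + 9x
S_{-1} S_{3} f = (135/4)x^3 - 9x^2 - 9x
E_{-4/3} S_{-1} S_{3} f = (135/4)x^3 - 144x^2 + 195x - 84
S_{3} (E_{-4/3} S_{-1} S_{3}) f = (3645/4)x^3 - 1296x^2 + 585x - 84
S_{-1} S_{3} (E_{-4/3} S_{-1} S_{3}) f = -(3645/4)x^3 - 1296x^2 - 585x - 84
E_{-4/3} S_{-1} S_{3} (E_{-4/3} S_{-1} S_{3}) f = -(3645/4)x^3 + 2349x^2 - 1989x + 552
(D + (E_{-4/3} S_{-1} S_{3})^2) f = -(3645/4)x^3 + (9381/4)x^2 - 1991x + 555


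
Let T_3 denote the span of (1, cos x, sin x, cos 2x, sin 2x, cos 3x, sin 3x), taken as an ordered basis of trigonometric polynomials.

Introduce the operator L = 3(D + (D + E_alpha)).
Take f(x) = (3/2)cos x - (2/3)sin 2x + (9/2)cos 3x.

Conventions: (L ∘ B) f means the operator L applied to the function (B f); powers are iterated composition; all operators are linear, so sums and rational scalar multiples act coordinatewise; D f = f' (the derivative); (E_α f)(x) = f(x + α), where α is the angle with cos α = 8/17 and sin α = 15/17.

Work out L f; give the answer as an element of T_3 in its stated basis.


the image equals g(x) = (36/17)cos x - (441/34)sin x - (2792/289)cos 2x + (322/289)sin 2x - (65988/4913)cos 3x - (782541/9826)sin 3x

D f = -(3/2)sin x - (4/3)cos 2x - (27/2)sin 3x
D f = -(3/2)sin x - (4/3)cos 2x - (27/2)sin 3x
E_alpha f = (12/17)cos x - (45/34)sin x - (160/289)cos 2x + (322/867)sin 2x - (21996/4913)cos 3x + (4455/9826)sin 3x
(D + E_alpha) f = (12/17)cos x - (48/17)sin x - (1636/867)cos 2x + (322/867)sin 2x - (21996/4913)cos 3x - (64098/4913)sin 3x
(D + (D + E_alpha)) f = (12/17)cos x - (147/34)sin x - (2792/867)cos 2x + (322/867)sin 2x - (21996/4913)cos 3x - (260847/9826)sin 3x
(3(D + (D + E_alpha))) f = (36/17)cos x - (441/34)sin x - (2792/289)cos 2x + (322/289)sin 2x - (65988/4913)cos 3x - (782541/9826)sin 3x


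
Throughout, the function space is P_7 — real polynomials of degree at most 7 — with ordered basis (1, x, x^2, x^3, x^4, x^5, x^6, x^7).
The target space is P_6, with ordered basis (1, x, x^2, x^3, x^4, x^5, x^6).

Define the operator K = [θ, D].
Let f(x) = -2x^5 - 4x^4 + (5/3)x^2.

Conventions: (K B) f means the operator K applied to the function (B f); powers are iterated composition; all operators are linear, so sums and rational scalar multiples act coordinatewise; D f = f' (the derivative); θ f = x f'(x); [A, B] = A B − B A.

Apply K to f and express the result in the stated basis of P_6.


D f = -10x^4 - 16x^3 + (10/3)x
θ D f = -40x^4 - 48x^3 + (10/3)x
θ f = -10x^5 - 16x^4 + (10/3)x^2
D θ f = -50x^4 - 64x^3 + (20/3)x
[θ, D] f = 10x^4 + 16x^3 - (10/3)x

the result is g(x) = 10x^4 + 16x^3 - (10/3)x


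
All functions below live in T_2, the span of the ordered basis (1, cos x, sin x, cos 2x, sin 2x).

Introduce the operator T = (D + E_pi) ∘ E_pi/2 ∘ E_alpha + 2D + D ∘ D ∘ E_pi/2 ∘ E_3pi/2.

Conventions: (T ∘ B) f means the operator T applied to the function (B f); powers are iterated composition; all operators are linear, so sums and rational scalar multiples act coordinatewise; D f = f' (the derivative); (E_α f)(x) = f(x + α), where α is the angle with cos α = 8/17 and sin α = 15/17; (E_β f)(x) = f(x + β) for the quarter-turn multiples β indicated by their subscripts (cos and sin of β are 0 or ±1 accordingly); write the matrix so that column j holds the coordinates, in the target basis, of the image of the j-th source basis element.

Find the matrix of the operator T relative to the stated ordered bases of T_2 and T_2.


the matrix is [[1, 0, 0, 0, 0]; [0, -10/17, 11/17, 0, 0]; [0, -11/17, -10/17, 0, 0]; [0, 0, 0, -515/289, 1238/289]; [0, 0, 0, -1238/289, -515/289]] (rows listed top to bottom)

image of 1: 1
image of cos x: -(10/17)cos x - (11/17)sin x
image of sin x: (11/17)cos x - (10/17)sin x
image of cos 2x: -(515/289)cos 2x - (1238/289)sin 2x
image of sin 2x: (1238/289)cos 2x - (515/289)sin 2x
each image's coordinates form column j of the matrix


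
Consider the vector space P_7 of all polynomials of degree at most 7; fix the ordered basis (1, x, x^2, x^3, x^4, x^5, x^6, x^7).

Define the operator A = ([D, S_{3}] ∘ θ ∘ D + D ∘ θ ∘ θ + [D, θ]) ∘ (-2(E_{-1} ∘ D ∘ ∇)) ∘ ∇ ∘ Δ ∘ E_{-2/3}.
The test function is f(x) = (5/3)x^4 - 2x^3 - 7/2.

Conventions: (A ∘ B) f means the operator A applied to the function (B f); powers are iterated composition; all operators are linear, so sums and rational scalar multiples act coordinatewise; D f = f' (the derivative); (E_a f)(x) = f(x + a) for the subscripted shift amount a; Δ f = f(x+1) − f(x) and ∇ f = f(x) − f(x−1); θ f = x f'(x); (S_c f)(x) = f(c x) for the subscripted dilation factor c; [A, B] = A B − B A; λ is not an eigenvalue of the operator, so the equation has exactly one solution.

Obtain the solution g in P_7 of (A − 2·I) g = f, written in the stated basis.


write g with unknown coordinates in the stated basis and equate coefficients in (A − 2·I) g = f
solving from the highest basis element down gives g = -(5/6)x^4 + x^3 + 7/4
check: A g = 0
so A g − 2·g = (5/3)x^4 - 2x^3 - 7/2 = f ✓

g(x) = -(5/6)x^4 + x^3 + 7/4
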